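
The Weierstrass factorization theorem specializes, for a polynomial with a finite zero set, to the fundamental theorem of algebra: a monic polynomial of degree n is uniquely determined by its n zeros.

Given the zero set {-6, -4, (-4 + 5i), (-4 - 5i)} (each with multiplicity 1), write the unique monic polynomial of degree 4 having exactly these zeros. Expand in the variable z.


The polynomial is p(z) = ∏_{α ∈ S} (z − α), where S = {-6, -4, (-4 + 5i), (-4 - 5i)}.
Expanding the product yields: p(z) = z^4 + 18·z^3 + 145·z^2 + 602·z + 984.
Note conjugate pairs combine to real quadratics: (z − (-4+5i))(z − (-4−5i)) = z² + 8z + 41.
The resulting polynomial has degree 4 and real coefficients as required.

p(z) = z^4 + 18·z^3 + 145·z^2 + 602·z + 984.


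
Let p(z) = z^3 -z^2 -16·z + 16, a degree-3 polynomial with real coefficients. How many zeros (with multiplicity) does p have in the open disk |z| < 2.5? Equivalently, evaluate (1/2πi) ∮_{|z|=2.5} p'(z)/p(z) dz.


The zeros of p are: 1, -4, 4.
Their magnitudes are: 1, 4, 4.
Zeros with |z| < R = 2.5: 1.
Count = 1.
By the argument principle, (1/2πi) ∮_{|z|=R} p'(z)/p(z) dz equals exactly this count.

Number of zeros inside |z| < 2.5: 1.


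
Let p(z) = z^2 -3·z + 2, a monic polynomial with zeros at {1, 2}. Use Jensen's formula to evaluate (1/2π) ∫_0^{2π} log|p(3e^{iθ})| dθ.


Zeros: 1, 2; r = 3.
Inside |z| < r: 1, 2. Outside (|z| ≥ r): ∅.
p(0) = 2, so log|p(0)| = log(2) = 0.6931.
Apply Jensen: I(r) = log|p(0)| + Σ_k log(r/|z_k|), summed over zeros inside |z| < r.
  log(r/|z_k|) for z_k = 1: log(3/1) = 1.0986
  log(r/|z_k|) for z_k = 2: log(3/2) = 0.4055
Sum over inside zeros: 1.5041.
I(r) = log|p(0)| + (inside sum) = 0.6931 + 1.5041 = 2.1972.
Closed form (all zeros inside, monic): I(r) = n·log(r) = 2·log(3) = 2.1972. ✓

I(r) ≈ 2.1972.


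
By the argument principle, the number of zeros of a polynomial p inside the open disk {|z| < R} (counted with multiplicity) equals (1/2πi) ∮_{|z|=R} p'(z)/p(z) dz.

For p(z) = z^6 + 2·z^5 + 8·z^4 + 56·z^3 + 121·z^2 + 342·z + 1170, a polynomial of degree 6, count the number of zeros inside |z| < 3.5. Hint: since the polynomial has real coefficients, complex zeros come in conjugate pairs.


The zeros of p are: (0 + 3i), (0 - 3i), (2 + 3i), (2 - 3i), (-3 + 1i), (-3 - 1i).
Their magnitudes are: 3, 3, 3.606, 3.606, 3.162, 3.162.
Zeros with |z| < R = 3.5: (0 + 3i), (0 - 3i), (-3 + 1i), (-3 - 1i).
Count = 4.
By the argument principle, (1/2πi) ∮_{|z|=R} p'(z)/p(z) dz equals exactly this count.

Number of zeros inside |z| < 3.5: 4.


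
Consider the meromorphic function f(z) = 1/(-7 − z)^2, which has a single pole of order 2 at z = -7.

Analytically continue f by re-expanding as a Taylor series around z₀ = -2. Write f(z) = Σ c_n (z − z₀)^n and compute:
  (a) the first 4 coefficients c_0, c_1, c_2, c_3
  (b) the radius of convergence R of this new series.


Let w = z − z₀, so z = z₀ + w.
Then -7 − z = -7 − (z₀ + w) = (-7 − z₀) − w = -5 − w.
f(z) = 1/(-5 − w)^2 = (1/(-5)^2) · (1 − w/(-5))^{−2}.
By the binomial series (1−u)^{−2} = Σ_{n≥0} C(n+1, 1) u^n for |u|<1, with u = w/(-5):
  c_n = C(n+1, 1) / (-5)^(n+2).
  c_0 = 1/(-5)^2 = 1/25.
  c_1 = 2/(-5)^3 = -2/125.
  c_2 = 3/(-5)^4 = 3/625.
  c_3 = 4/(-5)^5 = -4/3125.
The series is valid for |w/d| < 1, i.e. |z − z₀| < |d|.
Radius of convergence: R = |-7 − z₀| = |-5| = 5 (distance from z₀ to the singularity z = -7).

c_0 = 1/25, c_1 = -2/125, c_2 = 3/625, c_3 = -4/3125; R = 5.


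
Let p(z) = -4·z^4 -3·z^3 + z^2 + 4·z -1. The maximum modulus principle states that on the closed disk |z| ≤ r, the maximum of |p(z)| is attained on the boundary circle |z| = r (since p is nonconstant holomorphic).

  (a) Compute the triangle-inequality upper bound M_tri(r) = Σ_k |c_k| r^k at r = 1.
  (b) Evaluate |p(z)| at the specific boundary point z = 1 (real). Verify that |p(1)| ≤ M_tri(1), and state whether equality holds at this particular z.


Coefficients: c_0 = -1, c_1 = 4, c_2 = 1, c_3 = -3, c_4 = -4. Radius r = 1.
Part (a). Triangle bound: M_tri(r) = Σ_k |c_k| r^k
  = |-1|·1^0 + |4|·1^1 + |1|·1^2 + |-3|·1^3 + |-4|·1^4
  = 1 + 4 + 1 + 3 + 4 = 13.
This bounds M(r) := max_{|z|=r} |p(z)| from above; equality holds iff all terms c_k z^k can be made to align in phase at a single z on |z|=r.
Part (b). At z = 1 (real, on the circle |z| = r):
  p(1) = (-1)·1^0 + (4)·1^1 + (1)·1^2 + (-3)·1^3 + (-4)·1^4 = -3.
  |p(1)| = 3.
Check: |p(1)| = 3 ≤ 13 = M_tri(1). ✓ Equality does not hold at z = 1 (the coefficients have mixed signs, so the terms do not all align in phase there).

M_tri(1) = 13; |p(1)| = 3; equality at z=1: no.


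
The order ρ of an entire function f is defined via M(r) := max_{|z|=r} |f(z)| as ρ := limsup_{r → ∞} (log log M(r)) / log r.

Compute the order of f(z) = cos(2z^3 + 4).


Write cos(w) = (e^{iw} ± e^{−iw})/(2 or 2i), so |cos(w)| ≤ e^{|w|}. With w = 2z^3 + 4, |w| ≤ 2r^3 + 4 on |z|=r, giving M(r) ≤ e^{2r^3 + 4} and ρ ≤ 3. For the lower bound, choose z on |z|=r with 2z^3 purely imaginary of modulus 2r^3; then |cos(2z^3 + 4)| grows like e^{2r^3}/2, so ρ ≥ 3. Hence ρ = 3.
Therefore ρ = 3.

Order ρ = 3.


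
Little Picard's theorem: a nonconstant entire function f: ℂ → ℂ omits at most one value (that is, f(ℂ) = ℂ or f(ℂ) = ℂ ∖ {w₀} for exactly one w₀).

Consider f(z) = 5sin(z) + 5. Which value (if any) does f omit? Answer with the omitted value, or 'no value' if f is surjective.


Little Picard bounds the complement of f(ℂ) to at most one point.
sin is entire and surjective onto ℂ: for every w ∈ ℂ, sin(ζ) = w has a solution ζ ∈ ℂ (e.g., via the complex inverse arcsin). With ζ = z this gives z = ζ/(1). Then 5·sin(z) takes every value in 5·ℂ = ℂ, and adding 5 is a bijection of ℂ. So f is surjective and omits no value. (Note: only on the real line is sin bounded by [−1, 1].)

Omitted value: no value.


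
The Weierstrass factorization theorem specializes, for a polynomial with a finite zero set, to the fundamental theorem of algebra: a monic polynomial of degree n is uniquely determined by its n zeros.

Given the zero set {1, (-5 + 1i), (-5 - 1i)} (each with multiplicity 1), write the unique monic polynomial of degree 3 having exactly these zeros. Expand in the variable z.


The polynomial is p(z) = ∏_{α ∈ S} (z − α), where S = {1, (-5 + 1i), (-5 - 1i)}.
Expanding the product yields: p(z) = z^3 + 9·z^2 + 16·z -26.
Note conjugate pairs combine to real quadratics: (z − (-5+1i))(z − (-5−1i)) = z² + 10z + 26.
The resulting polynomial has degree 3 and real coefficients as required.

p(z) = z^3 + 9·z^2 + 16·z -26.


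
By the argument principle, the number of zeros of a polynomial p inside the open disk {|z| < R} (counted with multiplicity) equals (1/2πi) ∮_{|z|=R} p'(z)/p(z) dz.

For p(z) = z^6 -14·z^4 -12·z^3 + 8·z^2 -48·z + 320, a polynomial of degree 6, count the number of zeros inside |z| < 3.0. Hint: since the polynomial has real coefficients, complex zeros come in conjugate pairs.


The zeros of p are: (-3 + 1i), (-3 - 1i), (0 + 2i), (0 - 2i), 2, 4.
Their magnitudes are: 3.162, 3.162, 2, 2, 2, 4.
Zeros with |z| < R = 3.0: (0 + 2i), (0 - 2i), 2.
Count = 3.
By the argument principle, (1/2πi) ∮_{|z|=R} p'(z)/p(z) dz equals exactly this count.

Number of zeros inside |z| < 3.0: 3.


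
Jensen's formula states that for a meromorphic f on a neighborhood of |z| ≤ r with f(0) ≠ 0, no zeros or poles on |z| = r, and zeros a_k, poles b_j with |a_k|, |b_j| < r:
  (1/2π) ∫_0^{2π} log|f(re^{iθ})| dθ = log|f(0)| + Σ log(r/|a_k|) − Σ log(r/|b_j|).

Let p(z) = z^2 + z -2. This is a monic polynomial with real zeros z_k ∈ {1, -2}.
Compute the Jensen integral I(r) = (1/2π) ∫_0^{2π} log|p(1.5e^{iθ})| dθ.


Zeros: -2, 1; r = 1.5.
Inside |z| < r: 1. Outside (|z| ≥ r): -2.
p(0) = -2, so log|p(0)| = log(2) = 0.6931.
Apply Jensen: I(r) = log|p(0)| + Σ_k log(r/|z_k|), summed over zeros inside |z| < r.
  log(r/|z_k|) for z_k = 1: log(1.5/1) = 0.4055
  Outside zeros (-2) contribute nothing to the Jensen sum.
Sum over inside zeros: 0.4055.
I(r) = log|p(0)| + (inside sum) = 0.6931 + 0.4055 = 1.0986.
Note: since some zeros are outside |z| ≤ r, the simplified n·log(r) form does NOT apply — only the inside zeros contribute.

I(r) ≈ 1.0986.


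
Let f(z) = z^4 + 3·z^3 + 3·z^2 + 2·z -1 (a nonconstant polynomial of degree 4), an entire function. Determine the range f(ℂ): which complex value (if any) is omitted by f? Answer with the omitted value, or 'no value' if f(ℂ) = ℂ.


Little Picard bounds the complement of f(ℂ) to at most one point.
For every w ∈ ℂ, the equation p(z) − w = 0 is a nonconstant polynomial in z and hence has at least one root by the fundamental theorem of algebra. So p is surjective onto ℂ, omitting no value.

Omitted value: no value.


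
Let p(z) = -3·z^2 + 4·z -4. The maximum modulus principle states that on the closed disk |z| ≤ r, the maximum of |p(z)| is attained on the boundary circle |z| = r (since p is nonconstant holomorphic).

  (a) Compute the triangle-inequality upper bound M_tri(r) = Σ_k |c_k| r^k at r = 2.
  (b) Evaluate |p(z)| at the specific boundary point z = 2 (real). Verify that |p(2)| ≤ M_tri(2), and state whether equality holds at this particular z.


Coefficients: c_0 = -4, c_1 = 4, c_2 = -3. Radius r = 2.
Part (a). Triangle bound: M_tri(r) = Σ_k |c_k| r^k
  = |-4|·2^0 + |4|·2^1 + |-3|·2^2
  = 4 + 8 + 12 = 24.
This bounds M(r) := max_{|z|=r} |p(z)| from above; equality holds iff all terms c_k z^k can be made to align in phase at a single z on |z|=r.
Part (b). At z = 2 (real, on the circle |z| = r):
  p(2) = (-4)·2^0 + (4)·2^1 + (-3)·2^2 = -8.
  |p(2)| = 8.
Check: |p(2)| = 8 ≤ 24 = M_tri(2). ✓ Equality does not hold at z = 2 (the coefficients have mixed signs, so the terms do not all align in phase there).

M_tri(2) = 24; |p(2)| = 8; equality at z=2: no.


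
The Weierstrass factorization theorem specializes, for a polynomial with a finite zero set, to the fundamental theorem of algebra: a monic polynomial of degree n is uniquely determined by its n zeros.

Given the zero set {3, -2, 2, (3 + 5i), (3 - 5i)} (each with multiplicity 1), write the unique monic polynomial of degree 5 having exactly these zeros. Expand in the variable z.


The polynomial is p(z) = ∏_{α ∈ S} (z − α), where S = {3, -2, 2, (3 + 5i), (3 - 5i)}.
Expanding the product yields: p(z) = z^5 -9·z^4 + 48·z^3 -66·z^2 -208·z + 408.
Note conjugate pairs combine to real quadratics: (z − (3+5i))(z − (3−5i)) = z² − 6z + 34.
The resulting polynomial has degree 5 and real coefficients as required.

p(z) = z^5 -9·z^4 + 48·z^3 -66·z^2 -208·z + 408.


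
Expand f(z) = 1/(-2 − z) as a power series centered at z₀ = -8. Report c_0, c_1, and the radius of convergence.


Let w = z − z₀, so z = z₀ + w.
Then -2 − z = -2 − (z₀ + w) = (-2 − z₀) − w = 6 − w.
f(z) = 1/(6 − w) = (1/(6)) · 1/(1 − w/(6)) = Σ_{n≥0} w^n / (6)^(n+1).
So c_n = 1/(6)^(n+1):
  c_0 = 1/(6)^1 = 1/6.
  c_1 = 1/(6)^2 = 1/36.
The series is valid for |w/d| < 1, i.e. |z − z₀| < |d|.
Radius of convergence: R = |-2 − z₀| = |6| = 6 (distance from z₀ to the singularity z = -2).

c_0 = 1/6, c_1 = 1/36; R = 6.


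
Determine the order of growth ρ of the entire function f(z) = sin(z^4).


Write sin(w) = (e^{iw} ± e^{−iw})/(2 or 2i), so |sin(w)| ≤ e^{|w|}. With w = z^4, |w| ≤ 1r^4 + 0 on |z|=r, giving M(r) ≤ e^{1r^4 + 0} and ρ ≤ 4. For the lower bound, choose z on |z|=r with 1z^4 purely imaginary of modulus 1r^4; then |sin(z^4)| grows like e^{1r^4}/2, so ρ ≥ 4. Hence ρ = 4.
Therefore ρ = 4.

Order ρ = 4.


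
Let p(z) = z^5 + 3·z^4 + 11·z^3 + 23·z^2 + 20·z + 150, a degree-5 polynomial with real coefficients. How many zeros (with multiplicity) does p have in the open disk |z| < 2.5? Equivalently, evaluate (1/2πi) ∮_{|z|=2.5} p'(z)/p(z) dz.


The zeros of p are: (1 + 2i), (1 - 2i), -3, (-1 + 3i), (-1 - 3i).
Their magnitudes are: 2.236, 2.236, 3, 3.162, 3.162.
Zeros with |z| < R = 2.5: (1 + 2i), (1 - 2i).
Count = 2.
By the argument principle, (1/2πi) ∮_{|z|=R} p'(z)/p(z) dz equals exactly this count.

Number of zeros inside |z| < 2.5: 2.


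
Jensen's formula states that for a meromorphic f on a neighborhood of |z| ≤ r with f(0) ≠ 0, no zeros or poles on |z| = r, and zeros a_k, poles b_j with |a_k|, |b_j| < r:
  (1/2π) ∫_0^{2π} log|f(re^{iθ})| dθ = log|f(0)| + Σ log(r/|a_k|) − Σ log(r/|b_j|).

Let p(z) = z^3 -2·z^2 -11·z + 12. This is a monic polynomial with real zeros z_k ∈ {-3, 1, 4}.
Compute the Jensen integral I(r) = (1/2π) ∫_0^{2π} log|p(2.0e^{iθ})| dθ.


Zeros: -3, 1, 4; r = 2.0.
Inside |z| < r: 1. Outside (|z| ≥ r): -3, 4.
p(0) = 12, so log|p(0)| = log(12) = 2.4849.
Apply Jensen: I(r) = log|p(0)| + Σ_k log(r/|z_k|), summed over zeros inside |z| < r.
  log(r/|z_k|) for z_k = 1: log(2.0/1) = 0.6931
  Outside zeros (-3, 4) contribute nothing to the Jensen sum.
Sum over inside zeros: 0.6931.
I(r) = log|p(0)| + (inside sum) = 2.4849 + 0.6931 = 3.1781.
Note: since some zeros are outside |z| ≤ r, the simplified n·log(r) form does NOT apply — only the inside zeros contribute.

I(r) ≈ 3.1781.


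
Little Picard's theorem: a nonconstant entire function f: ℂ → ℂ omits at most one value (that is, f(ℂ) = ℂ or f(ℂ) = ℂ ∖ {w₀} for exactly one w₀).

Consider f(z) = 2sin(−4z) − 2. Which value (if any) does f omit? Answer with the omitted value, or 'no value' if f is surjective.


Little Picard bounds the complement of f(ℂ) to at most one point.
sin is entire and surjective onto ℂ: for every w ∈ ℂ, sin(ζ) = w has a solution ζ ∈ ℂ (e.g., via the complex inverse arcsin). With ζ = −4z this gives z = ζ/(-4). Then 2·sin(−4z) takes every value in 2·ℂ = ℂ, and adding -2 is a bijection of ℂ. So f is surjective and omits no value. (Note: only on the real line is sin bounded by [−1, 1].)

Omitted value: no value.


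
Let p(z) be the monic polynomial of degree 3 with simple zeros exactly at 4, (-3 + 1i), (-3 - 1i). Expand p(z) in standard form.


The polynomial is p(z) = ∏_{α ∈ S} (z − α), where S = {4, (-3 + 1i), (-3 - 1i)}.
Expanding the product yields: p(z) = z^3 + 2·z^2 -14·z -40.
Note conjugate pairs combine to real quadratics: (z − (-3+1i))(z − (-3−1i)) = z² + 6z + 10.
The resulting polynomial has degree 3 and real coefficients as required.

p(z) = z^3 + 2·z^2 -14·z -40.


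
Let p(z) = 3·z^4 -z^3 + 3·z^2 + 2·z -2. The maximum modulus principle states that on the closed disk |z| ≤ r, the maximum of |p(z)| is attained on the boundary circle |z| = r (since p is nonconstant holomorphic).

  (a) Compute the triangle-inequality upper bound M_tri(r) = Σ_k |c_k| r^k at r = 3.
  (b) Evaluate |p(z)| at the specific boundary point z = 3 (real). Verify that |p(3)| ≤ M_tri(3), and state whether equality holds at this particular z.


Coefficients: c_0 = -2, c_1 = 2, c_2 = 3, c_3 = -1, c_4 = 3. Radius r = 3.
Part (a). Triangle bound: M_tri(r) = Σ_k |c_k| r^k
  = |-2|·3^0 + |2|·3^1 + |3|·3^2 + |-1|·3^3 + |3|·3^4
  = 2 + 6 + 27 + 27 + 243 = 305.
This bounds M(r) := max_{|z|=r} |p(z)| from above; equality holds iff all terms c_k z^k can be made to align in phase at a single z on |z|=r.
Part (b). At z = 3 (real, on the circle |z| = r):
  p(3) = (-2)·3^0 + (2)·3^1 + (3)·3^2 + (-1)·3^3 + (3)·3^4 = 247.
  |p(3)| = 247.
Check: |p(3)| = 247 ≤ 305 = M_tri(3). ✓ Equality does not hold at z = 3 (the coefficients have mixed signs, so the terms do not all align in phase there).

M_tri(3) = 305; |p(3)| = 247; equality at z=3: no.


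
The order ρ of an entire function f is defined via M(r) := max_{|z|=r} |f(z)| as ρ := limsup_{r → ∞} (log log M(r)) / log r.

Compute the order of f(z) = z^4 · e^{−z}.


M(r) = max_{|z|=r} |1|·|z|^4·|e^{−z}| = 1·r^4 · e^{1r^1} (the factors attain their maxima compatibly on |z|=r). Then log M(r) = log 1 + 4·log r + 1r^1, dominated by the last term, so log log M(r) ~ 1·log r. The polynomial factor 1z^4 contributes only a log r term and does not affect the order. ρ = 1.
Therefore ρ = 1.

Order ρ = 1.


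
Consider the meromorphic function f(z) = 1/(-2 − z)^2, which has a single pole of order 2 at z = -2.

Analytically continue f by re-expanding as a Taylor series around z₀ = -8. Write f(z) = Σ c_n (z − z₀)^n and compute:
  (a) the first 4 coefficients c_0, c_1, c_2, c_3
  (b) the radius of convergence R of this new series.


Let w = z − z₀, so z = z₀ + w.
Then -2 − z = -2 − (z₀ + w) = (-2 − z₀) − w = 6 − w.
f(z) = 1/(6 − w)^2 = (1/(6)^2) · (1 − w/(6))^{−2}.
By the binomial series (1−u)^{−2} = Σ_{n≥0} C(n+1, 1) u^n for |u|<1, with u = w/(6):
  c_n = C(n+1, 1) / (6)^(n+2).
  c_0 = 1/(6)^2 = 1/36.
  c_1 = 2/(6)^3 = 1/108.
  c_2 = 3/(6)^4 = 1/432.
  c_3 = 4/(6)^5 = 1/1944.
The series is valid for |w/d| < 1, i.e. |z − z₀| < |d|.
Radius of convergence: R = |-2 − z₀| = |6| = 6 (distance from z₀ to the singularity z = -2).

c_0 = 1/36, c_1 = 1/108, c_2 = 1/432, c_3 = 1/1944; R = 6.


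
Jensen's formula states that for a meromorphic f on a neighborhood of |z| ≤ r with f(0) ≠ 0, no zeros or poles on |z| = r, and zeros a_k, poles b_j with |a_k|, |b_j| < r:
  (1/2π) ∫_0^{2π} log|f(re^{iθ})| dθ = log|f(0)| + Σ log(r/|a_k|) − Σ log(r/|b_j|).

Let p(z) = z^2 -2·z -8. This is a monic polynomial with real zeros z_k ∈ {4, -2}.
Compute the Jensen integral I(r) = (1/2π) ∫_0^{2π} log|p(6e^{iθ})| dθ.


Zeros: -2, 4; r = 6.
Inside |z| < r: -2, 4. Outside (|z| ≥ r): ∅.
p(0) = -8, so log|p(0)| = log(8) = 2.0794.
Apply Jensen: I(r) = log|p(0)| + Σ_k log(r/|z_k|), summed over zeros inside |z| < r.
  log(r/|z_k|) for z_k = 4: log(6/4) = 0.4055
  log(r/|z_k|) for z_k = -2: log(6/2) = 1.0986
Sum over inside zeros: 1.5041.
I(r) = log|p(0)| + (inside sum) = 2.0794 + 1.5041 = 3.5835.
Closed form (all zeros inside, monic): I(r) = n·log(r) = 2·log(6) = 3.5835. ✓

I(r) ≈ 3.5835.


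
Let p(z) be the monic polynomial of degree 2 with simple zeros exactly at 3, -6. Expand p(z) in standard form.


The polynomial is p(z) = ∏_{α ∈ S} (z − α), where S = {3, -6}.
Expanding the product yields: p(z) = z^2 + 3·z -18.
The resulting polynomial has degree 2 and real coefficients as required.

p(z) = z^2 + 3·z -18.


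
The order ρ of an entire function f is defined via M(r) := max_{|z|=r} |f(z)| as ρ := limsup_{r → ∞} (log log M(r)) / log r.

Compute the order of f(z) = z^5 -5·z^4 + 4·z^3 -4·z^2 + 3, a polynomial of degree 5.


|f(z)| ≤ Σ|c_k|·r^k = O(r^5) as r → ∞. Polynomial growth is O(e^{r^ε}) for every ε > 0 (since r^5/e^{r^ε} → 0), so ρ ≤ ε for all ε > 0, i.e. ρ = 0. Every nonconstant polynomial has order 0.
Therefore ρ = 0.

Order ρ = 0.


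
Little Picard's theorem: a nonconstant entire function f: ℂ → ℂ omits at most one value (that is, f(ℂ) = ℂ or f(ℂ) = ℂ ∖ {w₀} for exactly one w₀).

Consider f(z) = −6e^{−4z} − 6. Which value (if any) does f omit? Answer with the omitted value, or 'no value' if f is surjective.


Little Picard bounds the complement of f(ℂ) to at most one point.
e^{−4z} is never zero on ℂ, so -6·e^{−4z} takes every value in ℂ ∖ {0}. Adding -6 shifts the range to ℂ ∖ {-6}. Thus f omits exactly the value -6.

Omitted value: -6.


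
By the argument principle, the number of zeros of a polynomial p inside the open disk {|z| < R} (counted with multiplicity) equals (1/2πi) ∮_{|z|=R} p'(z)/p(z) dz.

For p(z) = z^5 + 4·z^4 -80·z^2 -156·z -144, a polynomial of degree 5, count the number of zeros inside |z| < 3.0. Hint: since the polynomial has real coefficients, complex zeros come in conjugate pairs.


The zeros of p are: 4, (-3 + 3i), (-3 - 3i), (-1 + 1i), (-1 - 1i).
Their magnitudes are: 4, 4.243, 4.243, 1.414, 1.414.
Zeros with |z| < R = 3.0: (-1 + 1i), (-1 - 1i).
Count = 2.
By the argument principle, (1/2πi) ∮_{|z|=R} p'(z)/p(z) dz equals exactly this count.

Number of zeros inside |z| < 3.0: 2.


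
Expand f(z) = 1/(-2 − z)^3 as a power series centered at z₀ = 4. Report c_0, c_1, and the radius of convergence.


Let w = z − z₀, so z = z₀ + w.
Then -2 − z = -2 − (z₀ + w) = (-2 − z₀) − w = -6 − w.
f(z) = 1/(-6 − w)^3 = (1/(-6)^3) · (1 − w/(-6))^{−3}.
By the binomial series (1−u)^{−3} = Σ_{n≥0} C(n+2, 2) u^n for |u|<1, with u = w/(-6):
  c_n = C(n+2, 2) / (-6)^(n+3).
  c_0 = 1/(-6)^3 = -1/216.
  c_1 = 3/(-6)^4 = 1/432.
The series is valid for |w/d| < 1, i.e. |z − z₀| < |d|.
Radius of convergence: R = |-2 − z₀| = |-6| = 6 (distance from z₀ to the singularity z = -2).

c_0 = -1/216, c_1 = 1/432; R = 6.


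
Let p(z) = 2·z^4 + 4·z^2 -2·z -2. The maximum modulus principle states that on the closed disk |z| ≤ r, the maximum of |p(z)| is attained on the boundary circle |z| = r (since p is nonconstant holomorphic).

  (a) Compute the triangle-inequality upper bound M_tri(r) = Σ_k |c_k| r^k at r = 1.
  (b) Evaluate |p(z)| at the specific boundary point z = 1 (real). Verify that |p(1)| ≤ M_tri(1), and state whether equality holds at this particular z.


Coefficients: c_0 = -2, c_1 = -2, c_2 = 4, c_3 = 0, c_4 = 2. Radius r = 1.
Part (a). Triangle bound: M_tri(r) = Σ_k |c_k| r^k
  = |-2|·1^0 + |-2|·1^1 + |4|·1^2 + |0|·1^3 + |2|·1^4
  = 2 + 2 + 4 + 0 + 2 = 10.
This bounds M(r) := max_{|z|=r} |p(z)| from above; equality holds iff all terms c_k z^k can be made to align in phase at a single z on |z|=r.
Part (b). At z = 1 (real, on the circle |z| = r):
  p(1) = (-2)·1^0 + (-2)·1^1 + (4)·1^2 + (0)·1^3 + (2)·1^4 = 2.
  |p(1)| = 2.
Check: |p(1)| = 2 ≤ 10 = M_tri(1). ✓ Equality does not hold at z = 1 (the coefficients have mixed signs, so the terms do not all align in phase there).

M_tri(1) = 10; |p(1)| = 2; equality at z=1: no.


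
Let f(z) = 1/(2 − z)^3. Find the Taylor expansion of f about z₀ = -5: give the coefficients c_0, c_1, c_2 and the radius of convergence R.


Let w = z − z₀, so z = z₀ + w.
Then 2 − z = 2 − (z₀ + w) = (2 − z₀) − w = 7 − w.
f(z) = 1/(7 − w)^3 = (1/(7)^3) · (1 − w/(7))^{−3}.
By the binomial series (1−u)^{−3} = Σ_{n≥0} C(n+2, 2) u^n for |u|<1, with u = w/(7):
  c_n = C(n+2, 2) / (7)^(n+3).
  c_0 = 1/(7)^3 = 1/343.
  c_1 = 3/(7)^4 = 3/2401.
  c_2 = 6/(7)^5 = 6/16807.
The series is valid for |w/d| < 1, i.e. |z − z₀| < |d|.
Radius of convergence: R = |2 − z₀| = |7| = 7 (distance from z₀ to the singularity z = 2).

c_0 = 1/343, c_1 = 3/2401, c_2 = 6/16807; R = 7.


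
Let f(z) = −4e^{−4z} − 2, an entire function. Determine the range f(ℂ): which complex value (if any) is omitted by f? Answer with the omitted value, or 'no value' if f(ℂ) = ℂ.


Little Picard bounds the complement of f(ℂ) to at most one point.
e^{−4z} is never zero on ℂ, so -4·e^{−4z} takes every value in ℂ ∖ {0}. Adding -2 shifts the range to ℂ ∖ {-2}. Thus f omits exactly the value -2.

Omitted value: -2.


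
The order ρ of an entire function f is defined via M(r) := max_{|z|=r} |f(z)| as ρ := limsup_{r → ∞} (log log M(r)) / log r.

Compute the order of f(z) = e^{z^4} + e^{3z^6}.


Each summand is entire of order 4 and 6 respectively (as in the single-exponential case). The order of a sum is at most the max of the orders, so ρ ≤ 6. For the lower bound: on |z|=r choose arg z so that 3z^6 is real positive; then |e^{3z^6}| = e^{3r^6} while |e^{1z^4}| ≤ e^{1r^4} = o(e^{3r^6}). So |f| ≥ e^{3r^6}(1 − o(1)) and ρ ≥ 6. Hence ρ = max(4, 6) = 6.
Therefore ρ = 6.

Order ρ = 6.


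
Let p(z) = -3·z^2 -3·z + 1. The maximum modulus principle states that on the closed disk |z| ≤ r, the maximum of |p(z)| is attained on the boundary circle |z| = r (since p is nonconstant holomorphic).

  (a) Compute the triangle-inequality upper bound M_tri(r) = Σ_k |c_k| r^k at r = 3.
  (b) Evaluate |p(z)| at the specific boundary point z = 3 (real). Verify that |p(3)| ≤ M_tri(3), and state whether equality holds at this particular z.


Coefficients: c_0 = 1, c_1 = -3, c_2 = -3. Radius r = 3.
Part (a). Triangle bound: M_tri(r) = Σ_k |c_k| r^k
  = |1|·3^0 + |-3|·3^1 + |-3|·3^2
  = 1 + 9 + 27 = 37.
This bounds M(r) := max_{|z|=r} |p(z)| from above; equality holds iff all terms c_k z^k can be made to align in phase at a single z on |z|=r.
Part (b). At z = 3 (real, on the circle |z| = r):
  p(3) = (1)·3^0 + (-3)·3^1 + (-3)·3^2 = -35.
  |p(3)| = 35.
Check: |p(3)| = 35 ≤ 37 = M_tri(3). ✓ Equality does not hold at z = 3 (the coefficients have mixed signs, so the terms do not all align in phase there).

M_tri(3) = 37; |p(3)| = 35; equality at z=3: no.


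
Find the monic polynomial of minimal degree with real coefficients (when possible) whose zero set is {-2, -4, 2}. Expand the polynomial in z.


The polynomial is p(z) = ∏_{α ∈ S} (z − α), where S = {-2, -4, 2}.
Expanding the product yields: p(z) = z^3 + 4·z^2 -4·z -16.
The resulting polynomial has degree 3 and real coefficients as required.

p(z) = z^3 + 4·z^2 -4·z -16.


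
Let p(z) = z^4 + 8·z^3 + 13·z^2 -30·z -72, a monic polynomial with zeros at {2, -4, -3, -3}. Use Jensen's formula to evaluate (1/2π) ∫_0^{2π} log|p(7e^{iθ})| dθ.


Zeros: -4, -3, -3, 2; r = 7.
Inside |z| < r: -4, -3, -3, 2. Outside (|z| ≥ r): ∅.
p(0) = -72, so log|p(0)| = log(72) = 4.2767.
Apply Jensen: I(r) = log|p(0)| + Σ_k log(r/|z_k|), summed over zeros inside |z| < r.
  log(r/|z_k|) for z_k = 2: log(7/2) = 1.2528
  log(r/|z_k|) for z_k = -4: log(7/4) = 0.5596
  log(r/|z_k|) for z_k = -3: log(7/3) = 0.8473
  log(r/|z_k|) for z_k = -3: log(7/3) = 0.8473
Sum over inside zeros: 3.5070.
I(r) = log|p(0)| + (inside sum) = 4.2767 + 3.5070 = 7.7836.
Closed form (all zeros inside, monic): I(r) = n·log(r) = 4·log(7) = 7.7836. ✓

I(r) ≈ 7.7836.


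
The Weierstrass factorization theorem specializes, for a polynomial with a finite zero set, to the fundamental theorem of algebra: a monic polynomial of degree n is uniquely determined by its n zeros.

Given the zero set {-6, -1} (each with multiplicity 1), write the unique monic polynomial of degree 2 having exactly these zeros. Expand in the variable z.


The polynomial is p(z) = ∏_{α ∈ S} (z − α), where S = {-6, -1}.
Expanding the product yields: p(z) = z^2 + 7·z + 6.
The resulting polynomial has degree 2 and real coefficients as required.

p(z) = z^2 + 7·z + 6.


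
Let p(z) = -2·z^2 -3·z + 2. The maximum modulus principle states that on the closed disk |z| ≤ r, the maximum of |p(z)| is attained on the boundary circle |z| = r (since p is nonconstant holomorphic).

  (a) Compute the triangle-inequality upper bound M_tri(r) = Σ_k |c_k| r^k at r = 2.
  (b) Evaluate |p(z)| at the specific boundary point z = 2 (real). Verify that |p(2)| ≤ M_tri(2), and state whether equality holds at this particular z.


Coefficients: c_0 = 2, c_1 = -3, c_2 = -2. Radius r = 2.
Part (a). Triangle bound: M_tri(r) = Σ_k |c_k| r^k
  = |2|·2^0 + |-3|·2^1 + |-2|·2^2
  = 2 + 6 + 8 = 16.
This bounds M(r) := max_{|z|=r} |p(z)| from above; equality holds iff all terms c_k z^k can be made to align in phase at a single z on |z|=r.
Part (b). At z = 2 (real, on the circle |z| = r):
  p(2) = (2)·2^0 + (-3)·2^1 + (-2)·2^2 = -12.
  |p(2)| = 12.
Check: |p(2)| = 12 ≤ 16 = M_tri(2). ✓ Equality does not hold at z = 2 (the coefficients have mixed signs, so the terms do not all align in phase there).

M_tri(2) = 16; |p(2)| = 12; equality at z=2: no.


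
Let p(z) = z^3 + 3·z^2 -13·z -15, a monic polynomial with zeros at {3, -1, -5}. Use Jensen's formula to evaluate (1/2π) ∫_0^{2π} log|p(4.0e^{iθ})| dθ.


Zeros: -5, -1, 3; r = 4.0.
Inside |z| < r: -1, 3. Outside (|z| ≥ r): -5.
p(0) = -15, so log|p(0)| = log(15) = 2.7081.
Apply Jensen: I(r) = log|p(0)| + Σ_k log(r/|z_k|), summed over zeros inside |z| < r.
  log(r/|z_k|) for z_k = 3: log(4.0/3) = 0.2877
  log(r/|z_k|) for z_k = -1: log(4.0/1) = 1.3863
  Outside zeros (-5) contribute nothing to the Jensen sum.
Sum over inside zeros: 1.6740.
I(r) = log|p(0)| + (inside sum) = 2.7081 + 1.6740 = 4.3820.
Note: since some zeros are outside |z| ≤ r, the simplified n·log(r) form does NOT apply — only the inside zeros contribute.

I(r) ≈ 4.3820.


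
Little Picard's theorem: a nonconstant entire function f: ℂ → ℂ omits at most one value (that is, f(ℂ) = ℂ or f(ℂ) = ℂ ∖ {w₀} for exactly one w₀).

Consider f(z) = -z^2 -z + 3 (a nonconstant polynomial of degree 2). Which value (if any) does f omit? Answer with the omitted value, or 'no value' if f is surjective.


Little Picard bounds the complement of f(ℂ) to at most one point.
For every w ∈ ℂ, the equation p(z) − w = 0 is a nonconstant polynomial in z and hence has at least one root by the fundamental theorem of algebra. So p is surjective onto ℂ, omitting no value.

Omitted value: no value.


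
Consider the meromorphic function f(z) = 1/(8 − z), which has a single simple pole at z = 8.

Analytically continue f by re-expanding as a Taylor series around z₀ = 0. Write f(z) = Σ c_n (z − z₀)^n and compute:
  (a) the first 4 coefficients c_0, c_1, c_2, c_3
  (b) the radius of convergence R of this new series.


Let w = z − z₀, so z = z₀ + w.
Then 8 − z = 8 − (z₀ + w) = (8 − z₀) − w = 8 − w.
f(z) = 1/(8 − w) = (1/(8)) · 1/(1 − w/(8)) = Σ_{n≥0} w^n / (8)^(n+1).
So c_n = 1/(8)^(n+1):
  c_0 = 1/(8)^1 = 1/8.
  c_1 = 1/(8)^2 = 1/64.
  c_2 = 1/(8)^3 = 1/512.
  c_3 = 1/(8)^4 = 1/4096.
The series is valid for |w/d| < 1, i.e. |z − z₀| < |d|.
Radius of convergence: R = |8 − z₀| = |8| = 8 (distance from z₀ to the singularity z = 8).

c_0 = 1/8, c_1 = 1/64, c_2 = 1/512, c_3 = 1/4096; R = 8.


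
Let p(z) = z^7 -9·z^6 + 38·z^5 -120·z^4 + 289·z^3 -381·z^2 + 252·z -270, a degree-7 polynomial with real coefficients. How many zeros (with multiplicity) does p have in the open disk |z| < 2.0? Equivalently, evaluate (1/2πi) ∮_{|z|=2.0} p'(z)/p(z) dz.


The zeros of p are: (0 + 1i), (0 - 1i), (0 + 3i), (0 - 3i), 3, (3 + 1i), (3 - 1i).
Their magnitudes are: 1, 1, 3, 3, 3, 3.162, 3.162.
Zeros with |z| < R = 2.0: (0 + 1i), (0 - 1i).
Count = 2.
By the argument principle, (1/2πi) ∮_{|z|=R} p'(z)/p(z) dz equals exactly this count.

Number of zeros inside |z| < 2.0: 2.


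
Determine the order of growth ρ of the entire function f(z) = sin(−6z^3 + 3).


Write sin(w) = (e^{iw} ± e^{−iw})/(2 or 2i), so |sin(w)| ≤ e^{|w|}. With w = −6z^3 + 3, |w| ≤ 6r^3 + 3 on |z|=r, giving M(r) ≤ e^{6r^3 + 3} and ρ ≤ 3. For the lower bound, choose z on |z|=r with -6z^3 purely imaginary of modulus 6r^3; then |sin(−6z^3 + 3)| grows like e^{6r^3}/2, so ρ ≥ 3. Hence ρ = 3.
Therefore ρ = 3.

Order ρ = 3.


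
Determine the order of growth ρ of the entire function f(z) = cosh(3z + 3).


cosh(w) is a linear combination of e^{iw} and e^{−iw} (or e^w, e^{−w} in the hyperbolic case), so |cosh(w)| ≤ e^{|w|}. With w = 3z + 3, |w| ≤ 3|z| + 3 = 3r + 3 on |z| = r, giving M(r) ≤ e^{3r + 3}, so ρ ≤ 1. On a suitable ray (z = it for sin/cos; z = t for sinh/cosh, t real → ∞), |cosh(3z + 3)| grows like e^{3|t|}/2, so ρ ≥ 1. Hence ρ = 1.
Therefore ρ = 1.

Order ρ = 1.


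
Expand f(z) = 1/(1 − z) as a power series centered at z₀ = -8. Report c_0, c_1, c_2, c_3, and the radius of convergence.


Let w = z − z₀, so z = z₀ + w.
Then 1 − z = 1 − (z₀ + w) = (1 − z₀) − w = 9 − w.
f(z) = 1/(9 − w) = (1/(9)) · 1/(1 − w/(9)) = Σ_{n≥0} w^n / (9)^(n+1).
So c_n = 1/(9)^(n+1):
  c_0 = 1/(9)^1 = 1/9.
  c_1 = 1/(9)^2 = 1/81.
  c_2 = 1/(9)^3 = 1/729.
  c_3 = 1/(9)^4 = 1/6561.
The series is valid for |w/d| < 1, i.e. |z − z₀| < |d|.
Radius of convergence: R = |1 − z₀| = |9| = 9 (distance from z₀ to the singularity z = 1).

c_0 = 1/9, c_1 = 1/81, c_2 = 1/729, c_3 = 1/6561; R = 9.


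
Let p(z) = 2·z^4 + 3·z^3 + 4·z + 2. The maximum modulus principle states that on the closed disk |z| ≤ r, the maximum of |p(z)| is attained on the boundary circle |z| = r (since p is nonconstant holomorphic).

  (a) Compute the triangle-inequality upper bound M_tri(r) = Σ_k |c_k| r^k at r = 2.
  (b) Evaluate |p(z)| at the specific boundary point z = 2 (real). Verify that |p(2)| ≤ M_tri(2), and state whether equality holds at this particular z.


Coefficients: c_0 = 2, c_1 = 4, c_2 = 0, c_3 = 3, c_4 = 2. Radius r = 2.
Part (a). Triangle bound: M_tri(r) = Σ_k |c_k| r^k
  = |2|·2^0 + |4|·2^1 + |0|·2^2 + |3|·2^3 + |2|·2^4
  = 2 + 8 + 0 + 24 + 32 = 66.
This bounds M(r) := max_{|z|=r} |p(z)| from above; equality holds iff all terms c_k z^k can be made to align in phase at a single z on |z|=r.
Part (b). At z = 2 (real, on the circle |z| = r):
  p(2) = (2)·2^0 + (4)·2^1 + (0)·2^2 + (3)·2^3 + (2)·2^4 = 66.
  |p(2)| = 66.
Since all nonzero coefficients share the same sign, |p(2)| = 66 = M_tri(2); the triangle bound is attained at z = 2, so in fact M(r) = 66.

M_tri(2) = 66; |p(2)| = 66; equality at z=2: yes.


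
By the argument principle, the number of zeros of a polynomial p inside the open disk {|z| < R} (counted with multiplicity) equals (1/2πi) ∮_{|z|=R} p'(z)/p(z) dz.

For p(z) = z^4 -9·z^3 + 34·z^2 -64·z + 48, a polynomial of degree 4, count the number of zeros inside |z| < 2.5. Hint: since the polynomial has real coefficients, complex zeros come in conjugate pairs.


The zeros of p are: (2 + 2i), (2 - 2i), 2, 3.
Their magnitudes are: 2.828, 2.828, 2, 3.
Zeros with |z| < R = 2.5: 2.
Count = 1.
By the argument principle, (1/2πi) ∮_{|z|=R} p'(z)/p(z) dz equals exactly this count.

Number of zeros inside |z| < 2.5: 1.


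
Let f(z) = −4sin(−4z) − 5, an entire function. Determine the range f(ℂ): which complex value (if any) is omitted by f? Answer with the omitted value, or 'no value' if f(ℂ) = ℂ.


Little Picard bounds the complement of f(ℂ) to at most one point.
sin is entire and surjective onto ℂ: for every w ∈ ℂ, sin(ζ) = w has a solution ζ ∈ ℂ (e.g., via the complex inverse arcsin). With ζ = −4z this gives z = ζ/(-4). Then -4·sin(−4z) takes every value in -4·ℂ = ℂ, and adding -5 is a bijection of ℂ. So f is surjective and omits no value. (Note: only on the real line is sin bounded by [−1, 1].)

Omitted value: no value.


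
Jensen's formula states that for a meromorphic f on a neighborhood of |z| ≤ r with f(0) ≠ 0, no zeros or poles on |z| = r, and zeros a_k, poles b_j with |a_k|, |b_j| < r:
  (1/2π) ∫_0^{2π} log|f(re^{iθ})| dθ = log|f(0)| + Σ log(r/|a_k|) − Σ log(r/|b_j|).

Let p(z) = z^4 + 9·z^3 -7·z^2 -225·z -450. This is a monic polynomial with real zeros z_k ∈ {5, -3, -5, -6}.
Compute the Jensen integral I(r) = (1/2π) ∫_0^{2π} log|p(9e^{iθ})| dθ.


Zeros: -6, -5, -3, 5; r = 9.
Inside |z| < r: -6, -5, -3, 5. Outside (|z| ≥ r): ∅.
p(0) = -450, so log|p(0)| = log(450) = 6.1092.
Apply Jensen: I(r) = log|p(0)| + Σ_k log(r/|z_k|), summed over zeros inside |z| < r.
  log(r/|z_k|) for z_k = 5: log(9/5) = 0.5878
  log(r/|z_k|) for z_k = -3: log(9/3) = 1.0986
  log(r/|z_k|) for z_k = -5: log(9/5) = 0.5878
  log(r/|z_k|) for z_k = -6: log(9/6) = 0.4055
Sum over inside zeros: 2.6797.
I(r) = log|p(0)| + (inside sum) = 6.1092 + 2.6797 = 8.7889.
Closed form (all zeros inside, monic): I(r) = n·log(r) = 4·log(9) = 8.7889. ✓

I(r) ≈ 8.7889.


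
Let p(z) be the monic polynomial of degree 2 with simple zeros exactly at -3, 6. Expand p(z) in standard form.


The polynomial is p(z) = ∏_{α ∈ S} (z − α), where S = {-3, 6}.
Expanding the product yields: p(z) = z^2 -3·z -18.
The resulting polynomial has degree 2 and real coefficients as required.

p(z) = z^2 -3·z -18.


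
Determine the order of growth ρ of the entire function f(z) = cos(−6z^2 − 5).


Write cos(w) = (e^{iw} ± e^{−iw})/(2 or 2i), so |cos(w)| ≤ e^{|w|}. With w = −6z^2 − 5, |w| ≤ 6r^2 + 5 on |z|=r, giving M(r) ≤ e^{6r^2 + 5} and ρ ≤ 2. For the lower bound, choose z on |z|=r with -6z^2 purely imaginary of modulus 6r^2; then |cos(−6z^2 − 5)| grows like e^{6r^2}/2, so ρ ≥ 2. Hence ρ = 2.
Therefore ρ = 2.

Order ρ = 2.


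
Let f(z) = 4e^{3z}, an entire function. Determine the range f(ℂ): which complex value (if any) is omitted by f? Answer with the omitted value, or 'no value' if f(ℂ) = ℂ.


Little Picard bounds the complement of f(ℂ) to at most one point.
e^{3z} is never zero on ℂ, so 4·e^{3z} takes every value in ℂ ∖ {0}. Adding 0 shifts the range to ℂ ∖ {0}. Thus f omits exactly the value 0.

Omitted value: 0.


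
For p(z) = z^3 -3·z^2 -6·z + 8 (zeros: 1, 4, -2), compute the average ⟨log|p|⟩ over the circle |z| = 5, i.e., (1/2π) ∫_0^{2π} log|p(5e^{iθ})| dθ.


Zeros: -2, 1, 4; r = 5.
Inside |z| < r: -2, 1, 4. Outside (|z| ≥ r): ∅.
p(0) = 8, so log|p(0)| = log(8) = 2.0794.
Apply Jensen: I(r) = log|p(0)| + Σ_k log(r/|z_k|), summed over zeros inside |z| < r.
  log(r/|z_k|) for z_k = 1: log(5/1) = 1.6094
  log(r/|z_k|) for z_k = 4: log(5/4) = 0.2231
  log(r/|z_k|) for z_k = -2: log(5/2) = 0.9163
Sum over inside zeros: 2.7489.
I(r) = log|p(0)| + (inside sum) = 2.0794 + 2.7489 = 4.8283.
Closed form (all zeros inside, monic): I(r) = n·log(r) = 3·log(5) = 4.8283. ✓

I(r) ≈ 4.8283.


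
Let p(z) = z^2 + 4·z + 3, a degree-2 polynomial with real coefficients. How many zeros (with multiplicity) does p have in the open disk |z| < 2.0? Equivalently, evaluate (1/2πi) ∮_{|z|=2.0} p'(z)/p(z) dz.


The zeros of p are: -1, -3.
Their magnitudes are: 1, 3.
Zeros with |z| < R = 2.0: -1.
Count = 1.
By the argument principle, (1/2πi) ∮_{|z|=R} p'(z)/p(z) dz equals exactly this count.

Number of zeros inside |z| < 2.0: 1.


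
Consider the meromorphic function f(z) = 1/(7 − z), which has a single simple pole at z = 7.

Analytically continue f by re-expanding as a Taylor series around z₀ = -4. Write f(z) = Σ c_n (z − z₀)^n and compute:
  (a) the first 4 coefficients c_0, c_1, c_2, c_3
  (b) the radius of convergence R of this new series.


Let w = z − z₀, so z = z₀ + w.
Then 7 − z = 7 − (z₀ + w) = (7 − z₀) − w = 11 − w.
f(z) = 1/(11 − w) = (1/(11)) · 1/(1 − w/(11)) = Σ_{n≥0} w^n / (11)^(n+1).
So c_n = 1/(11)^(n+1):
  c_0 = 1/(11)^1 = 1/11.
  c_1 = 1/(11)^2 = 1/121.
  c_2 = 1/(11)^3 = 1/1331.
  c_3 = 1/(11)^4 = 1/14641.
The series is valid for |w/d| < 1, i.e. |z − z₀| < |d|.
Radius of convergence: R = |7 − z₀| = |11| = 11 (distance from z₀ to the singularity z = 7).

c_0 = 1/11, c_1 = 1/121, c_2 = 1/1331, c_3 = 1/14641; R = 11.


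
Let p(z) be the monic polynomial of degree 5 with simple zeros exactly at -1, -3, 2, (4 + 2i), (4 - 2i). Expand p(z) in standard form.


The polynomial is p(z) = ∏_{α ∈ S} (z − α), where S = {-1, -3, 2, (4 + 2i), (4 - 2i)}.
Expanding the product yields: p(z) = z^5 -6·z^4 -z^3 + 74·z^2 -52·z -120.
Note conjugate pairs combine to real quadratics: (z − (4+2i))(z − (4−2i)) = z² − 8z + 20.
The resulting polynomial has degree 5 and real coefficients as required.

p(z) = z^5 -6·z^4 -z^3 + 74·z^2 -52·z -120.


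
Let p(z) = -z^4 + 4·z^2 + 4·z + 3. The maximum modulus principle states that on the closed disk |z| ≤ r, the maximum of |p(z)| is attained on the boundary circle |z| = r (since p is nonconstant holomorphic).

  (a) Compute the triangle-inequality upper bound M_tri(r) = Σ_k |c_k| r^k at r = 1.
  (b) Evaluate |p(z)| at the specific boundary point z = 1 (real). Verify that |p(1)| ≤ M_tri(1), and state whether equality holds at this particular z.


Coefficients: c_0 = 3, c_1 = 4, c_2 = 4, c_3 = 0, c_4 = -1. Radius r = 1.
Part (a). Triangle bound: M_tri(r) = Σ_k |c_k| r^k
  = |3|·1^0 + |4|·1^1 + |4|·1^2 + |0|·1^3 + |-1|·1^4
  = 3 + 4 + 4 + 0 + 1 = 12.
This bounds M(r) := max_{|z|=r} |p(z)| from above; equality holds iff all terms c_k z^k can be made to align in phase at a single z on |z|=r.
Part (b). At z = 1 (real, on the circle |z| = r):
  p(1) = (3)·1^0 + (4)·1^1 + (4)·1^2 + (0)·1^3 + (-1)·1^4 = 10.
  |p(1)| = 10.
Check: |p(1)| = 10 ≤ 12 = M_tri(1). ✓ Equality does not hold at z = 1 (the coefficients have mixed signs, so the terms do not all align in phase there).

M_tri(1) = 12; |p(1)| = 10; equality at z=1: no.
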